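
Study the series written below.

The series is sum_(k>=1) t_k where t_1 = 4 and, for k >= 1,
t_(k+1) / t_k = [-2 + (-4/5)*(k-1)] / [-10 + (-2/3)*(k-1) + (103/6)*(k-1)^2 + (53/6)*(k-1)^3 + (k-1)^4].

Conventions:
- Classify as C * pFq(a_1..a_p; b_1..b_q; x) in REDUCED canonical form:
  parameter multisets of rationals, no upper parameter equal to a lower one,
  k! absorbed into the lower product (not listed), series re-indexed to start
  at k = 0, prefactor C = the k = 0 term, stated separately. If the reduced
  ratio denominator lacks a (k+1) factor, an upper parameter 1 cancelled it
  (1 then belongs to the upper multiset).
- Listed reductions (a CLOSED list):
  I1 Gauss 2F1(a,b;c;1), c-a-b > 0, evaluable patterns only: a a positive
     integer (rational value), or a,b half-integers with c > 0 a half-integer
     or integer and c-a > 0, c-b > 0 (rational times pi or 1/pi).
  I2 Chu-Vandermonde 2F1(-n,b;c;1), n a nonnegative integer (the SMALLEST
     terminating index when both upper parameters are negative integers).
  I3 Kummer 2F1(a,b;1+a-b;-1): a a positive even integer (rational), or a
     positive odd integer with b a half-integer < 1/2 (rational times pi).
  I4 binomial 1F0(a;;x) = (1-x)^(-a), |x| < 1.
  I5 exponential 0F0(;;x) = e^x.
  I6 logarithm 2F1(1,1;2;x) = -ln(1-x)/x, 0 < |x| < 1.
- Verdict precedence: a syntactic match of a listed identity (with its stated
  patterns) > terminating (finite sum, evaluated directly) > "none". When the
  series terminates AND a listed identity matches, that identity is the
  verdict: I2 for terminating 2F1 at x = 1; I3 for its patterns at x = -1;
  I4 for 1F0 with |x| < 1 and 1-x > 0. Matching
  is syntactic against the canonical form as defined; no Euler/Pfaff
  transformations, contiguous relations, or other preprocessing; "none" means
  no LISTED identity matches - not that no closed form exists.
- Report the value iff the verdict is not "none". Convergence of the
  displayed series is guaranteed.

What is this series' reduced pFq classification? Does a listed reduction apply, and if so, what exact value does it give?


Prefactor 4, argument -4/5: 0F2 with upper {-} over lower {-2/3, 6}. Verdict: none. Every listed pattern misses the 0F2 form at -4/5, upper {-}.

First insight: from the first term 4: factor the ratio over Q (C = 4): negated roots = parameters.
Consecutive-term ratio: r(k) = (-4/5) * 1 / [(k-2/3) (k+6) (k+1)] - poly over poly, x = (-4/5) from leading terms; C = 4 at k = 0.


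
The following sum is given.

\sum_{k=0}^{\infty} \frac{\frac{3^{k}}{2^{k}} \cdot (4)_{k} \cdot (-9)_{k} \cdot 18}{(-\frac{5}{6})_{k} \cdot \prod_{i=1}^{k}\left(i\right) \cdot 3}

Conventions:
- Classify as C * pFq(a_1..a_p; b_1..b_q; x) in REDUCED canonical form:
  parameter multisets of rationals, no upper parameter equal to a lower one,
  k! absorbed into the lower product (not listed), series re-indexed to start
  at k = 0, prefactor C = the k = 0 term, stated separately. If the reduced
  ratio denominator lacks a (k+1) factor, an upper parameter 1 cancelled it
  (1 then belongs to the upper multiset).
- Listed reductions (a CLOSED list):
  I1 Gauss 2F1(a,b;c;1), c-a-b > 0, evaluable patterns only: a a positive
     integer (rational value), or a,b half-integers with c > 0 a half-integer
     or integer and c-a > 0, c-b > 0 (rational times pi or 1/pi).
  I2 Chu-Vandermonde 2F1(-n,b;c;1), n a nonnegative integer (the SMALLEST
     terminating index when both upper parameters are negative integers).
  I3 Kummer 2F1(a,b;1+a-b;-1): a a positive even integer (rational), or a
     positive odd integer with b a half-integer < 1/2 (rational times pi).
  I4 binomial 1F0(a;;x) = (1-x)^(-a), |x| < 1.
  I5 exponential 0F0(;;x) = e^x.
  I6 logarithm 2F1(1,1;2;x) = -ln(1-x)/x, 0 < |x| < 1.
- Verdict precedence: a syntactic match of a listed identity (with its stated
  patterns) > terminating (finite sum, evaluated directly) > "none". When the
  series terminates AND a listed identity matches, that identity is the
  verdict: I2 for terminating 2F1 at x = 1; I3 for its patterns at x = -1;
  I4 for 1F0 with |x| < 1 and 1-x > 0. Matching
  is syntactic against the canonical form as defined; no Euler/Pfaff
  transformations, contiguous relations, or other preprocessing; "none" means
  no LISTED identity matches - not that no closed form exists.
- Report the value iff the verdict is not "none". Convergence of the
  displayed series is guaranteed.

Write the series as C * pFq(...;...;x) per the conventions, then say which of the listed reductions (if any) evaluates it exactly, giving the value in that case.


This is 6 * 2F1(-9, 4; -\frac{5}{6}; \frac{3}{2}) in reduced canonical form. Verdict: terminating (-9 upstairs). 10 nonzero terms in all; added directly. Value: \frac{20156976939858}{304557175}.

The tell: from the first term 6: the product of the first k integers (C = 6, x = 3/2) is k!.
Step ratio: r(k) = \frac{3}{2} * (k-9) (k+4) / [(k-\frac{5}{6}) (k+1)] - rational; roots negated = parameters, x = \frac{3}{2}, C = 6.


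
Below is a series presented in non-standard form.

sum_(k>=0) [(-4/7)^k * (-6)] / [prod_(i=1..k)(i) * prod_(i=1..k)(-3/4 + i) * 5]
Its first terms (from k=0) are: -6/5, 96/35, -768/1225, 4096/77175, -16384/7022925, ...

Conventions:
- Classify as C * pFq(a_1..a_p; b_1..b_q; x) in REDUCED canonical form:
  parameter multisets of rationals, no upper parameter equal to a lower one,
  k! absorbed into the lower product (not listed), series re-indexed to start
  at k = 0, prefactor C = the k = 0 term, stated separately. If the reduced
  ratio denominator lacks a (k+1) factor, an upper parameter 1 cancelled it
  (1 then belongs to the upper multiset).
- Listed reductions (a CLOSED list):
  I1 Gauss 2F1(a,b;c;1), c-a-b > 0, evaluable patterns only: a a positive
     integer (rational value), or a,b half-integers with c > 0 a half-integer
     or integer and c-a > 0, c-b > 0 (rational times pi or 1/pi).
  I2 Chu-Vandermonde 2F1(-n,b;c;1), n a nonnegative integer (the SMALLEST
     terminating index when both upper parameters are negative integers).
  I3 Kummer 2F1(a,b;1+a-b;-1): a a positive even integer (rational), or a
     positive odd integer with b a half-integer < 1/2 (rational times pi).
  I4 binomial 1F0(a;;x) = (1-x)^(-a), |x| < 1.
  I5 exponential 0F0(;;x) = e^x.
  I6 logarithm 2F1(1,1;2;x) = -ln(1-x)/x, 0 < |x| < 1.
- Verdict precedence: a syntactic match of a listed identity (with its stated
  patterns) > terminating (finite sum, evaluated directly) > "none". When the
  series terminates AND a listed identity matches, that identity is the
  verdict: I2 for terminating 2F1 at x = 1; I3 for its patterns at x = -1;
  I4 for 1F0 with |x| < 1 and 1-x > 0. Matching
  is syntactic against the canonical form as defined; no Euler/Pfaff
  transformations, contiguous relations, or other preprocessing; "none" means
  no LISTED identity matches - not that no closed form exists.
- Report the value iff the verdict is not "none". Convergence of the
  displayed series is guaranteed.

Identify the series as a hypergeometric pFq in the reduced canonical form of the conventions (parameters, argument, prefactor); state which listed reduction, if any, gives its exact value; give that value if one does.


At argument -4/7: a 0F1 with upper {-}, lower {1/4}, scaled by C = -6/5. Verdict: no listed reduction: x = -4/7 and upper {-} fail every I1-I6 pattern.

Key observation: t_0 = -6/5 here, and the product of the first k integers (C = -6/5) is k!.
Step ratio: r(k) = (-4/7) * 1 / [(k+1/4) (k+1)] ; factor over Q: parameters, x = (-4/7), and C = -6/5.


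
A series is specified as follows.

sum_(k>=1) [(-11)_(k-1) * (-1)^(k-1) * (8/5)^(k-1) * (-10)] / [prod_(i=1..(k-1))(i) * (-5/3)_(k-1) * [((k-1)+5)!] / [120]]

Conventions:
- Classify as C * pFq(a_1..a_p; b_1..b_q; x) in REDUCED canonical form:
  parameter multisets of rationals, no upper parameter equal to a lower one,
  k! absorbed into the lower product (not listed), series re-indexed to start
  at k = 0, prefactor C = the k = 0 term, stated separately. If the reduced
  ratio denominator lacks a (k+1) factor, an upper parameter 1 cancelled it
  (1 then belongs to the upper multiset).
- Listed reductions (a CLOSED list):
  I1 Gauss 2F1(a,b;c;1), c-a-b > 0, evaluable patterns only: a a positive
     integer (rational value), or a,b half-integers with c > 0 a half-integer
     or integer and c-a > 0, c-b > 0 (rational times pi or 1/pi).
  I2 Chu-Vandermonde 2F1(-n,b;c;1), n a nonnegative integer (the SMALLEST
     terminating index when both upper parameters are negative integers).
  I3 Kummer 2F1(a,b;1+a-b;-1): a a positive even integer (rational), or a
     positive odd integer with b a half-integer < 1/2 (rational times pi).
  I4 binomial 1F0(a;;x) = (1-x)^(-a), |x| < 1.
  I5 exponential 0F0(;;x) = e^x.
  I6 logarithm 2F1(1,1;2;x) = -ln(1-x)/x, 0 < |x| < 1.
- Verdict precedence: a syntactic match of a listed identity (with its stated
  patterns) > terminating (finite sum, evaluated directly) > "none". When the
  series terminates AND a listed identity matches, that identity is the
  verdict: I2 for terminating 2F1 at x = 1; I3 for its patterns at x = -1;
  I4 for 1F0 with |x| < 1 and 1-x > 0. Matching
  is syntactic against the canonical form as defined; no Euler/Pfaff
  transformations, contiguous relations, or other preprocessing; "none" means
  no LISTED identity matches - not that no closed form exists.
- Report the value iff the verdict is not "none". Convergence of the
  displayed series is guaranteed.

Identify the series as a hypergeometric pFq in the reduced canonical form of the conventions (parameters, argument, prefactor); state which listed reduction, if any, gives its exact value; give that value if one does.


First insight: x = (-8/5) and the (-1)^k factor (C = -10) folds into the argument's sign.
Step ratio: r(k) = (-8/5) * (k-11) / [(k-5/3) (k+6) (k+1)] - rational in k. x = (-8/5); t_0 = -10; negate the roots.

Classification (C = -10): 1F2 with upper {-11}, lower {-5/3, 6}, argument x = -8/5. Verdict: terminating - upper -11 stops the sum at k = 11; the 12 terms are added exactly. Sum: -1887366186417889932218/20334798126220703125.


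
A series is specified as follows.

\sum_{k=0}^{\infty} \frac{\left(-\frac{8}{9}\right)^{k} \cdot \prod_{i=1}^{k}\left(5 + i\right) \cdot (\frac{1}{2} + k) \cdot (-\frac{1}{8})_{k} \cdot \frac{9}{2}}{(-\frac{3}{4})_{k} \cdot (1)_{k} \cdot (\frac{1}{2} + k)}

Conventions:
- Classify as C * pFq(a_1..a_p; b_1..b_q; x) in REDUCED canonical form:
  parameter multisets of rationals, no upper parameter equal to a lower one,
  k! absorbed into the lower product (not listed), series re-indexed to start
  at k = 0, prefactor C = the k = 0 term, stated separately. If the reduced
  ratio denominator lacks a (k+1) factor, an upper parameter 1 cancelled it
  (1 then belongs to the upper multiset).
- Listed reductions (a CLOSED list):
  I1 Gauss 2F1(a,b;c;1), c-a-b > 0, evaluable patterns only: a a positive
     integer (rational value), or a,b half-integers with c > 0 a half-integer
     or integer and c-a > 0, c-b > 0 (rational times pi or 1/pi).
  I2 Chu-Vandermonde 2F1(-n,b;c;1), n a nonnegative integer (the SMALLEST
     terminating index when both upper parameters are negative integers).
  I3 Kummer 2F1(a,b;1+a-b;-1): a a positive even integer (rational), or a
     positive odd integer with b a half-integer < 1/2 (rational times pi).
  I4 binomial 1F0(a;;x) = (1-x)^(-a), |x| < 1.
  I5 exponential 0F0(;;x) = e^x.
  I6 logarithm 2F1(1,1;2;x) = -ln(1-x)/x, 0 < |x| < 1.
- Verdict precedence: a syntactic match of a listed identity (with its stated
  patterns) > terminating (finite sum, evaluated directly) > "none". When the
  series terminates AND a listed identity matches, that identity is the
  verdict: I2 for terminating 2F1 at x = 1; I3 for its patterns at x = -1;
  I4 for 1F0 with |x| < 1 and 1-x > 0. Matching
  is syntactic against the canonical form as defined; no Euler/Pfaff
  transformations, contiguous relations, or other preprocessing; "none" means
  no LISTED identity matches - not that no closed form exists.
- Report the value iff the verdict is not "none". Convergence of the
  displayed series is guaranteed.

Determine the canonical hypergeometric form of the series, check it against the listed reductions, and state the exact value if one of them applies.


Canonical form: C = \frac{9}{2} times 2F1 with upper {-\frac{1}{8}, 6}, lower {-\frac{3}{4}}, x = -\frac{8}{9}. Verdict: none - this 2F1 at x = -\frac{8}{9} matches no listed pattern, and upper {-\frac{1}{8}, 6} holds no stopper.

The tell: x = -\frac{8}{9} and k + 1/2 divides numerator and denominator alike; C = 9/2 after cancelling.
Adjacent-term ratio: r(k) = -\frac{8}{9} * (k-\frac{1}{8}) (k+6) / [(k-\frac{3}{4}) (k+1)] - rational; roots negated = parameters, x = -\frac{8}{9}, C = \frac{9}{2}.


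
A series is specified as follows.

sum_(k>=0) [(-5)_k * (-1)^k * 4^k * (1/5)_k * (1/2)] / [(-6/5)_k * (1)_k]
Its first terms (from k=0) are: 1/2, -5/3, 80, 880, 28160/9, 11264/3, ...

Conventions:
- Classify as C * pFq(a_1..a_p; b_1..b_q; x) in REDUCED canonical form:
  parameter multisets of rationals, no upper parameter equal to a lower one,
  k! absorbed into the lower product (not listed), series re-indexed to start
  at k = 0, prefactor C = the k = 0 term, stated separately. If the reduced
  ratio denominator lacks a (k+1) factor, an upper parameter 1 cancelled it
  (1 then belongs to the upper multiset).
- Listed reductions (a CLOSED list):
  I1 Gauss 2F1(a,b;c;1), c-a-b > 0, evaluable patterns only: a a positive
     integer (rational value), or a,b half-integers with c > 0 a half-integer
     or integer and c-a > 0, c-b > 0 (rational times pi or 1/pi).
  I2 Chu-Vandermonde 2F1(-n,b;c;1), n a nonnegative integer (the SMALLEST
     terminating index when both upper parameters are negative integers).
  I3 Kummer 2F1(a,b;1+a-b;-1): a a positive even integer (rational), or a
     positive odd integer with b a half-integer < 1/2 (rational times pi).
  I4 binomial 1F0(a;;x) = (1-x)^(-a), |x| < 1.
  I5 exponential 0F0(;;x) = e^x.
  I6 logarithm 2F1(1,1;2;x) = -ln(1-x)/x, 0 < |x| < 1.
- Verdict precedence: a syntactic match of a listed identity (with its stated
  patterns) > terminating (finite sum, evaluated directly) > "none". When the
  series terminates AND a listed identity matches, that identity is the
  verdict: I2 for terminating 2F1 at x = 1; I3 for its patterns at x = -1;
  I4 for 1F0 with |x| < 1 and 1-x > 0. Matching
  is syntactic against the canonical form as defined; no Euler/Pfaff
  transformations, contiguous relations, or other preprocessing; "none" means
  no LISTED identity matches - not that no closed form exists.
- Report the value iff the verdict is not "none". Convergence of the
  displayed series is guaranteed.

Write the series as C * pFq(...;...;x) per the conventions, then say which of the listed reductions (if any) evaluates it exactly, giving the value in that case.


The series (x = -4) is 2F1: upper {-5, 1/5}, lower {-6/5}, prefactor 1/2. Verdict: terminating. With -5 upstairs the series is a 6-term polynomial sum; evaluated term by term. Hence: 141163/18.

Key observation: t_0 being 1/2, (1)_k (C = 1/2, x = -4) is k! itself.
Term ratio: r(k) = (-4) * (k-5) (k+1/5) / [(k-6/5) (k+1)] - rational; roots negated = parameters, x = (-4), C = 1/2.


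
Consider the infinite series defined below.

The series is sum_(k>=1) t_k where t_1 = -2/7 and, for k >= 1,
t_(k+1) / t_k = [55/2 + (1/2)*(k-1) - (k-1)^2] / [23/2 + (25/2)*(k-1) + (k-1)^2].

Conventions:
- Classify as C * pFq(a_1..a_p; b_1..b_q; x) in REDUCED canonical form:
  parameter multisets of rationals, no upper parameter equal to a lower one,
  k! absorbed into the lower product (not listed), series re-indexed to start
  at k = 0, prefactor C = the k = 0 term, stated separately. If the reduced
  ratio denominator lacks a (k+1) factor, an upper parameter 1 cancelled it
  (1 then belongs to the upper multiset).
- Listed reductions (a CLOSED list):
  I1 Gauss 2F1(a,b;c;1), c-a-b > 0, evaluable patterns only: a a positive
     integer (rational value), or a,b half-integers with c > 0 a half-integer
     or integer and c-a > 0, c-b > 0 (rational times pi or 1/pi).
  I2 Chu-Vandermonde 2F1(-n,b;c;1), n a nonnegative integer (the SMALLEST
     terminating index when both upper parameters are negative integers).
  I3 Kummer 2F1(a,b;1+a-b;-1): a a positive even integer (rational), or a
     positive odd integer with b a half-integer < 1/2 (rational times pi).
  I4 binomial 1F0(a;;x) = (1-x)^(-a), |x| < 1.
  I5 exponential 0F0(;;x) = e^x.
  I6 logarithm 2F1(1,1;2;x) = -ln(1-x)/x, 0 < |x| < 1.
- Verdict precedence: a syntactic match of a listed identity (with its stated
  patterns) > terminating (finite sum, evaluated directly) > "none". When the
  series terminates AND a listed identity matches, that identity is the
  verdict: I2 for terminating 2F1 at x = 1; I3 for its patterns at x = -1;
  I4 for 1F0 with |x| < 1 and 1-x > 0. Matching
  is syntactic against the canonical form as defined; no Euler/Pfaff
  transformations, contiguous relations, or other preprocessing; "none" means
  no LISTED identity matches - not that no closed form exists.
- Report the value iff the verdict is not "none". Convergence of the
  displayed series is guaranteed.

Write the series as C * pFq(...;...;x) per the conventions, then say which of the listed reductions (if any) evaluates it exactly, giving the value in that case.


Structural cue: t_0 = -2/7 here, and factor the ratio over Q (C = -2/7): negated roots = parameters.
Ratio: r(k) = (-1) * (k-11/2) (k+5) / [(k+23/2) (k+1)] ; factor over Q: parameters, x = (-1), and C = -2/7.

At argument -1: a 2F1 with upper {-11/2, 5}, lower {23/2}, scaled by C = -2/7. Verdict: Kummer's theorem (I3) matches (x = -1; c = 23/2 equals 1+a-b for upper {-11/2, 5}: listed pattern). Value: (-6235515/8388608) * pi.


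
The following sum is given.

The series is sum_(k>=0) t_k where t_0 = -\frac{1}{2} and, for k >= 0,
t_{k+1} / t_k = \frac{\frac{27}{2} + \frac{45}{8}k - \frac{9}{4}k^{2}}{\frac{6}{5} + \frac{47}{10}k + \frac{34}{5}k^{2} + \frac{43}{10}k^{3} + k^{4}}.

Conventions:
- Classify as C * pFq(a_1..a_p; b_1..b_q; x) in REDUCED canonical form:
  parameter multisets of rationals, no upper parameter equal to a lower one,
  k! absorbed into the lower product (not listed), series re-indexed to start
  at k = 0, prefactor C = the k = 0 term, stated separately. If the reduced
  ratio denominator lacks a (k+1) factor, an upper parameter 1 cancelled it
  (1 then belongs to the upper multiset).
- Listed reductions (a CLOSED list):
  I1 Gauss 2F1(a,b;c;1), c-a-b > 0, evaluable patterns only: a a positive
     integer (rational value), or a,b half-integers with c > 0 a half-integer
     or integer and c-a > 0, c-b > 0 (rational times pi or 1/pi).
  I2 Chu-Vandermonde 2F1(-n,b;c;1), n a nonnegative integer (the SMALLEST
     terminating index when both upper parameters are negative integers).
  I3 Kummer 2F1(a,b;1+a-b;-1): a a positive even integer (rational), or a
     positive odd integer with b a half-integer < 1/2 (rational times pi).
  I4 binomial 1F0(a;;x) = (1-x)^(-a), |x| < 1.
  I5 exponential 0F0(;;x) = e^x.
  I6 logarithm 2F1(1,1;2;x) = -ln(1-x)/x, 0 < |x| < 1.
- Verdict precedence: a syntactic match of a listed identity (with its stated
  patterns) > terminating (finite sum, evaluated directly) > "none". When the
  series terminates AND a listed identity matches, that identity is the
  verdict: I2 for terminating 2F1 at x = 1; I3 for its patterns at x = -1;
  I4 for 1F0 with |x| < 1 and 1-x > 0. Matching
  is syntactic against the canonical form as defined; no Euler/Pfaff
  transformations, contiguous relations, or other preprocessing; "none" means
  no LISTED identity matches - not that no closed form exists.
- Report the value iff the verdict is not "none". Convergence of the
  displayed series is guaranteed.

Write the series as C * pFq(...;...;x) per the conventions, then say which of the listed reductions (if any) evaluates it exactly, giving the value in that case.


Structural cue: x = -\frac{9}{4} and the ratio is unreduced: k + 3/2 divides both sides (prefactor -1/2).
Adjacent-term ratio: r(k) = -\frac{9}{4} * (k-4) / [(k+\frac{4}{5}) (k+1) (k+1)] - poly over poly, x = -\frac{9}{4} from leading terms; C = -\frac{1}{2} at k = 0.

With C = -\frac{1}{2}: the canonical form is 1F2(-4; \frac{4}{5}, 1; -\frac{9}{4}). Verdict: terminating at k = 4: the factor (-4)_k kills every later term; summing the 5 survivors is exact. Value: -\frac{53931907}{4358144}.


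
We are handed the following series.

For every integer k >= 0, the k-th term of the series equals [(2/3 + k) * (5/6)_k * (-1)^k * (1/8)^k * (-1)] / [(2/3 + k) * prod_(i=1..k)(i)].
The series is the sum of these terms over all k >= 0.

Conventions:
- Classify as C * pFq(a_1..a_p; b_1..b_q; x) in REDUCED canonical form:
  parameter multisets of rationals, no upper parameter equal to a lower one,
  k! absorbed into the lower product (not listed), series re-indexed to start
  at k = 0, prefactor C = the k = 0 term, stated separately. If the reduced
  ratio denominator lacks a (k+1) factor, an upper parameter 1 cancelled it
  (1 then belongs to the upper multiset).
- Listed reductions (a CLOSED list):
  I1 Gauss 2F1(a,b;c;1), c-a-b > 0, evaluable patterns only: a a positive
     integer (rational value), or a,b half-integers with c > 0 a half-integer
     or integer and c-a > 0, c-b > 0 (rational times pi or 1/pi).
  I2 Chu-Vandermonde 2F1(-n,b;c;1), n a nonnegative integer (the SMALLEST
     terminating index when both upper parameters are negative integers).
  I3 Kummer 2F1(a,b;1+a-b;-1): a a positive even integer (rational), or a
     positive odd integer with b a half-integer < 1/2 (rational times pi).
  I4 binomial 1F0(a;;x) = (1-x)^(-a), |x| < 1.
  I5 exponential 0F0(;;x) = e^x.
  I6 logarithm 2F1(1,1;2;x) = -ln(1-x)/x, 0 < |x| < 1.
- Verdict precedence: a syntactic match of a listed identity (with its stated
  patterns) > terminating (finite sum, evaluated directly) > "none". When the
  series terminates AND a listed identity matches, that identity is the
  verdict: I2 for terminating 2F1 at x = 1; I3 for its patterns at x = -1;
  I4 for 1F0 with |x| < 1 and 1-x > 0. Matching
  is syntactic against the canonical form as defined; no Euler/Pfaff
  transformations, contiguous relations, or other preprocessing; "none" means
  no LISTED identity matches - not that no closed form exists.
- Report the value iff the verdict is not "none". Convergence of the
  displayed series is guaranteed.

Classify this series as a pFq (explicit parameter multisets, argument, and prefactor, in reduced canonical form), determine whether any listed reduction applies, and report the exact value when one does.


The tell: with t_0 = -1, striking the common factor k + 2/3 reduces the term (C = -1).
Adjacent-term ratio: r(k) = (-1/8) * (k+5/6) / [(k+1)] - rational in k, leading ratio (-1/8); with t_0 = -1, classification follows.

Prefactor -1, argument -1/8: 1F0 with upper {5/6} over lower {-}. Verdict (x = -1/8): the binomial series (I4) applies (the 1F0 binomial series: exponent -5/6, x = -1/8). Value: (-1) * (9/8)^(-5/6).


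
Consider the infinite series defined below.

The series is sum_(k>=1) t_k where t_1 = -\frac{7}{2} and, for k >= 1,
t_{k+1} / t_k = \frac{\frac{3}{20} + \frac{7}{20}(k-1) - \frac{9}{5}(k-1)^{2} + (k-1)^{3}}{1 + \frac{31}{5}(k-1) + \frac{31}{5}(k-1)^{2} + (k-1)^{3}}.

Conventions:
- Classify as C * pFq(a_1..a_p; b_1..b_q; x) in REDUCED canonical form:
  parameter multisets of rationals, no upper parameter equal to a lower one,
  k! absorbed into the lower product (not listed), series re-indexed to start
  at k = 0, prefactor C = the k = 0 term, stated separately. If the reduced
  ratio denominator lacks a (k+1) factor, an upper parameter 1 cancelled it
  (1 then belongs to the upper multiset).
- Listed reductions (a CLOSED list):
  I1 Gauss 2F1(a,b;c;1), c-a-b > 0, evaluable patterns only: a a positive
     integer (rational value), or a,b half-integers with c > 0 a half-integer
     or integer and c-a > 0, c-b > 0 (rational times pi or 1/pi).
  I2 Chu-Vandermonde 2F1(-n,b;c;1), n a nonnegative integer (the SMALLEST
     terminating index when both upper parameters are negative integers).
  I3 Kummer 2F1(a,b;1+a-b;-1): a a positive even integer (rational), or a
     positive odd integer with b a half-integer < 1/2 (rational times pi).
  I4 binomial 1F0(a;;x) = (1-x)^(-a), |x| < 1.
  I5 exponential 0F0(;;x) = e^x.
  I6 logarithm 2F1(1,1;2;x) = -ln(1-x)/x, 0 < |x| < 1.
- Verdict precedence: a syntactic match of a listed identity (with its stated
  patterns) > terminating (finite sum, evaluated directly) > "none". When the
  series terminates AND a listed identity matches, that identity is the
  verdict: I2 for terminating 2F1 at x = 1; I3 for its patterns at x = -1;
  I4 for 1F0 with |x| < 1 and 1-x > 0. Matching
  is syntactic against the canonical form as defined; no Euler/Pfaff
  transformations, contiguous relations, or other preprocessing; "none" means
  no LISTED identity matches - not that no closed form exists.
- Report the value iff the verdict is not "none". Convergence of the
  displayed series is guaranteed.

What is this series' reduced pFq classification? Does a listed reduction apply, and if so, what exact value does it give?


Canonical form: C = -\frac{7}{2} times 2F1 with upper {-\frac{3}{2}, -\frac{1}{2}}, lower {5}, x = 1. Verdict: this is the half-integer Gauss pattern (I1) (x = 1; upper {-\frac{3}{2}, -\frac{1}{2}} half-integers, c = 5 in the evaluable pattern). Value: \left(-\frac{131072}{10395}\right) / \pi.

Structural cue: with t_0 = -\frac{7}{2}, the expanded ratio factors over Q; C = -7/2, x = 1, roots give parameters.
Consecutive-term ratio: r(k) = 1 * (k-\frac{3}{2}) (k-\frac{1}{2}) / [(k+5) (k+1)] - rational; roots negated = parameters, x = 1, C = -\frac{7}{2}.


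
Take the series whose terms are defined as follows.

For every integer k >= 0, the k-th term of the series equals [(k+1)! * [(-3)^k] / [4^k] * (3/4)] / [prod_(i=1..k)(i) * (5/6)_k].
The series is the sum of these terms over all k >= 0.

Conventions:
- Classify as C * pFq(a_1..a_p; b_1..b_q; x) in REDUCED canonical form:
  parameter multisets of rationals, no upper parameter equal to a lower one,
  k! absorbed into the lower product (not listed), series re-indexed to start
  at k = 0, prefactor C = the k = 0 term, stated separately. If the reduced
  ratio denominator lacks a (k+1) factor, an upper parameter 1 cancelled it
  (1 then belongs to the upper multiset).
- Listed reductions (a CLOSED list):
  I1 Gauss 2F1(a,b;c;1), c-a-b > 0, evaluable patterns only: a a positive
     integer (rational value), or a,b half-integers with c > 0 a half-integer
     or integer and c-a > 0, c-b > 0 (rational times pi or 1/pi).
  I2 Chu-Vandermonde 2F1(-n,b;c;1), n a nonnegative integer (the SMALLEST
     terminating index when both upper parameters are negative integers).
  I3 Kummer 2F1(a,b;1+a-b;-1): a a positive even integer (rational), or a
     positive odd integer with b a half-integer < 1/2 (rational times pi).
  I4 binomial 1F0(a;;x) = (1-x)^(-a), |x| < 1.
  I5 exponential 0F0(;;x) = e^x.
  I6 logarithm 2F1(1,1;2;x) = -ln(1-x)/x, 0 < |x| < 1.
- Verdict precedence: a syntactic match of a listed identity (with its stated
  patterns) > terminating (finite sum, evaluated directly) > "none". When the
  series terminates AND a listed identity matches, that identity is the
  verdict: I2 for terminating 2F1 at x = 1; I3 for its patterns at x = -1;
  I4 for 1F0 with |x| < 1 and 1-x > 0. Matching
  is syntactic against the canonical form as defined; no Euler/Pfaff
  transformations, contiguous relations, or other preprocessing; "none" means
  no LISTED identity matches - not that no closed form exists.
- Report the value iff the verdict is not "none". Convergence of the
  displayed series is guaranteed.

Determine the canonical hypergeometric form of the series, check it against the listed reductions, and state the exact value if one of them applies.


Prefactor 3/4, argument -3/4: 1F1 with upper {2} over lower {5/6}. Verdict: none. No listed pattern accepts 1F1(2; 5/6; -3/4).

Structural cue: x = (-3/4) and the two geometric factors (C = 3/4, x = -3/4) combine into one argument.
Consecutive-term ratio: r(k) = (-3/4) * (k+2) / [(k+5/6) (k+1)] ; factor over Q: parameters, x = (-3/4), and C = 3/4.


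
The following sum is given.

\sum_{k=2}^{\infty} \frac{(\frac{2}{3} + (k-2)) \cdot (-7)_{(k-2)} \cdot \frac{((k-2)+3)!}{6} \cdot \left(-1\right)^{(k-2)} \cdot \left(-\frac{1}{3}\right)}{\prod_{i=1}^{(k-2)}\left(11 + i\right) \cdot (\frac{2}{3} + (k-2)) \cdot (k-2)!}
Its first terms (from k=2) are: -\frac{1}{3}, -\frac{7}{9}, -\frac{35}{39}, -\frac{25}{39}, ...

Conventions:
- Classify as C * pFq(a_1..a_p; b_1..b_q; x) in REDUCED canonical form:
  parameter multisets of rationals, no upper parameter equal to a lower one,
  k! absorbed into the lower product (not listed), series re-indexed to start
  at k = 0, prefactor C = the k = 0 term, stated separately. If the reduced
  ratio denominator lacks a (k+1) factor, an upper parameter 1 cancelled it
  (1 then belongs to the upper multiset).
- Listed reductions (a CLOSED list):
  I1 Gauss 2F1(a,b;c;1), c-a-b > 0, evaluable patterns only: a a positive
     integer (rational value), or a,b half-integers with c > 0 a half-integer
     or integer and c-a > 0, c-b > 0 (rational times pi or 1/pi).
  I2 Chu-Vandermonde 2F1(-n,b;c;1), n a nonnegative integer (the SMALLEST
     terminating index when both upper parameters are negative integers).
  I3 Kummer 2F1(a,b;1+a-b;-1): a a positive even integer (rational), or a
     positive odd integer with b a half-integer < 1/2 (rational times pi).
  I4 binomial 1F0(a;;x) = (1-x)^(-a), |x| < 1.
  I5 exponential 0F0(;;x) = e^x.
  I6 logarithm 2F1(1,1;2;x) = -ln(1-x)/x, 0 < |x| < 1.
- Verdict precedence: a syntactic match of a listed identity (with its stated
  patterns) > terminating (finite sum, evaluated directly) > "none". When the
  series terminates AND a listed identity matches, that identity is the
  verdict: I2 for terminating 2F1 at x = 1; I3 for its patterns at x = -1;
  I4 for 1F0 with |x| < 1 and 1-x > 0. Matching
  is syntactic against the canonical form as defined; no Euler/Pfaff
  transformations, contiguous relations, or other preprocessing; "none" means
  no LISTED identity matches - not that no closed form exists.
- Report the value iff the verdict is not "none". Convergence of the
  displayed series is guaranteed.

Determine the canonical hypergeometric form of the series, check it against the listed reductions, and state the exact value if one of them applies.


Classification (C = -\frac{1}{3}): 2F1 with upper {-7, 4}, lower {12}, argument x = -1. Verdict: Kummer's theorem (I3) matches (x = -1; c = 12 equals 1+a-b for upper {-7, 4}: listed pattern). Hence: -\frac{55}{18}.

Structural cue: with t_0 = -\frac{1}{3}, the lower running product (C = -1/3, x = -1) is a rising factorial.
Consecutive-term ratio: r(k) = -1 * (k-7) (k+4) / [(k+12) (k+1)] - rational in k, leading ratio -1; with t_0 = -\frac{1}{3}, classification follows.


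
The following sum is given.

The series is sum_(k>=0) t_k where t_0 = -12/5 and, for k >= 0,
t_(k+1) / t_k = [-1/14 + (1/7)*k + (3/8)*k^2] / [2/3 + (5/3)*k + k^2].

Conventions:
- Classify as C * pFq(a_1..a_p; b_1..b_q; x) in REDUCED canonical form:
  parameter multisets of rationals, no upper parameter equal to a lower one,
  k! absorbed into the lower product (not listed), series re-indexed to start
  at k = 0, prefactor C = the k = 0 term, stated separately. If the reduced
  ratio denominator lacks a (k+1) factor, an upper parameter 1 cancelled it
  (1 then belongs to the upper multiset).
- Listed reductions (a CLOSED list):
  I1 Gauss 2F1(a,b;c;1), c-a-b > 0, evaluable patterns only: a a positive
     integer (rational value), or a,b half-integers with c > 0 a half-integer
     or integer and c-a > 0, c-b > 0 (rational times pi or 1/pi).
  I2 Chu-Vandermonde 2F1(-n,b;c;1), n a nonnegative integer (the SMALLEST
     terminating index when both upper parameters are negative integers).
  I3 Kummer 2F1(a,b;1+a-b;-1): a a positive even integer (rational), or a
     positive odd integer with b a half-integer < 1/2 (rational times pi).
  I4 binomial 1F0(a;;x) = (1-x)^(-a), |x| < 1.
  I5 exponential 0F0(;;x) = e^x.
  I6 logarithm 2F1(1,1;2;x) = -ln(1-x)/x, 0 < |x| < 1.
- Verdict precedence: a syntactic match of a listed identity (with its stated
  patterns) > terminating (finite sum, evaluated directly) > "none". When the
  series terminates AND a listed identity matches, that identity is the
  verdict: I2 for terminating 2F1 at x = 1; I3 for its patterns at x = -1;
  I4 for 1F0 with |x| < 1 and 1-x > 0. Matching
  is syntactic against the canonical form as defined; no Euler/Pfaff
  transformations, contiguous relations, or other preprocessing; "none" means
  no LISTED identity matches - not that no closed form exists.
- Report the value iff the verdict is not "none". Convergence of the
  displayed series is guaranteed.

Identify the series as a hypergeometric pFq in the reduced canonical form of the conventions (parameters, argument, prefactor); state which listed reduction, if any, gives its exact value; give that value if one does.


The series (x = 3/8) is 1F0: upper {-2/7}, lower {-}, prefactor -12/5. Verdict: the I4 binomial reduction fires (the 1F0 binomial series: exponent 2/7, x = 3/8). Hence: (-12/5) * (5/8)^(2/7).

Structural cue: t_0 being -12/5, the expanded ratio factors over Q; prefactor -12/5, roots give parameters.
Step ratio: r(k) = (3/8) * (k-2/7) / [(k+1)] - poly over poly, x = (3/8) from leading terms; C = -12/5 at k = 0.


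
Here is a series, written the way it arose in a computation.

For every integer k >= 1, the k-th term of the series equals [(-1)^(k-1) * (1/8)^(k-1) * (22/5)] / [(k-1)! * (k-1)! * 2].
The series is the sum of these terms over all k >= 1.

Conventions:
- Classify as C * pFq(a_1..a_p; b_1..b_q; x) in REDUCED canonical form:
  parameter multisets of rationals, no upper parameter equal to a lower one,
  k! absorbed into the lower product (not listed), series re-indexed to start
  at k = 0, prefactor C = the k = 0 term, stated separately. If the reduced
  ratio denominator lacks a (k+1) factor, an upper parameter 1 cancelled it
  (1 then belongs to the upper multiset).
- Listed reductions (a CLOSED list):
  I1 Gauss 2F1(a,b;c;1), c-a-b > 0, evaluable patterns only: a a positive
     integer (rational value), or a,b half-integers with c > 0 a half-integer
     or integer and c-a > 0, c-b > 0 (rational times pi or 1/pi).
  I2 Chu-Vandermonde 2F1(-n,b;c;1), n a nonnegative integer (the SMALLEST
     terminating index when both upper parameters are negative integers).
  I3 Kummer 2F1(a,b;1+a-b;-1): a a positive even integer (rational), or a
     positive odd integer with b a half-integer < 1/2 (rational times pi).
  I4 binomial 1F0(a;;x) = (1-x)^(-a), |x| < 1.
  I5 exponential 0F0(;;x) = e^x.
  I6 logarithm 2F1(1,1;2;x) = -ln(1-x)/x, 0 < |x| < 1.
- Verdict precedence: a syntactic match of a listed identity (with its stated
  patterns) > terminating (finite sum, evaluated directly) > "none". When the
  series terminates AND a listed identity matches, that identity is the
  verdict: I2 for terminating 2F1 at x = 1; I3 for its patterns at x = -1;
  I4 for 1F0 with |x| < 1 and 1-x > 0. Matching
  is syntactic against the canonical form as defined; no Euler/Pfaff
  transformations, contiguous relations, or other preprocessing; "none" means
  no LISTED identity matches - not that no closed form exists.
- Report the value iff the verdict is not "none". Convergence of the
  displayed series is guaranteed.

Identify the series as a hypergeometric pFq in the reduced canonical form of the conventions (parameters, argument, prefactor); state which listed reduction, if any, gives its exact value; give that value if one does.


At argument -1/8: a 0F1 with upper {-}, lower {1}, scaled by C = 11/5. Verdict: none (x = -1/8): each listed identity misses the multisets {-} ; {1}.

Structural cue: x = (-1/8) and the (-1)^k factor (C = 11/5, x = -1/8) folds into the argument's sign.
Consecutive-term ratio: r(k) = (-1/8) * 1 / [(k+1) (k+1)] - poly over poly, x = (-1/8) from leading terms; C = 11/5 at k = 0.


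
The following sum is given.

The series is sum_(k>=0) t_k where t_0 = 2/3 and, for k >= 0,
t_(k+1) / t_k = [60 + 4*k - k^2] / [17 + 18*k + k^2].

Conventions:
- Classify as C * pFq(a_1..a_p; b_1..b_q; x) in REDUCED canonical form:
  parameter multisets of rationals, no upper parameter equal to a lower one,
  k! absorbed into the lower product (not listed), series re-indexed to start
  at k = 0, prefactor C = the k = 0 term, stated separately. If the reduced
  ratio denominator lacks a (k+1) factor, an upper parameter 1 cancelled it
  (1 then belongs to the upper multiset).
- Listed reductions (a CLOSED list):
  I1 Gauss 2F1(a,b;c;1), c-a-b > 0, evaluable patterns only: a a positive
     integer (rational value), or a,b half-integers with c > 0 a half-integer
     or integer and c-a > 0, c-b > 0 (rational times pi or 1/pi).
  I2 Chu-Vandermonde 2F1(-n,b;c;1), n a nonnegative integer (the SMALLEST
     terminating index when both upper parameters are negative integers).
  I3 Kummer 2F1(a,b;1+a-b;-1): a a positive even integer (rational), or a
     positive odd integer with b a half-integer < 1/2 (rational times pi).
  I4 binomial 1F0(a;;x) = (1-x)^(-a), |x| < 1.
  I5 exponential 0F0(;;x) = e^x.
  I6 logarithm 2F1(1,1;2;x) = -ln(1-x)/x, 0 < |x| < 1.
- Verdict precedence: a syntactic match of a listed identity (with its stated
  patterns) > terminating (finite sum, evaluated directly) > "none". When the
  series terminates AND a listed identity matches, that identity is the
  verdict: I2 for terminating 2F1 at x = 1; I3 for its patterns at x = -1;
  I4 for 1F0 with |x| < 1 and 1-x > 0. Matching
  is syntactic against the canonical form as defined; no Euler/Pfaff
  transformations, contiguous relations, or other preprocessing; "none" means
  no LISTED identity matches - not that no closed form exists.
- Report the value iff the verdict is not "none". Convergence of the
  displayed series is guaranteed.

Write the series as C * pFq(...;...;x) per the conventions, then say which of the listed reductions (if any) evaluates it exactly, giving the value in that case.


Prefactor 2/3, argument -1: 2F1 with upper {-10, 6} over lower {17}. Verdict: Kummer (I3) matches (x = -1; c = 17 equals 1+a-b for upper {-10, 6}: listed pattern). Sum: 56/3.

First insight: t_0 being 2/3, the expanded ratio factors over Q; prefactor 2/3, roots give parameters.
Consecutive-term ratio: r(k) = (-1) * (k-10) (k+6) / [(k+17) (k+1)] - rational; roots negated = parameters, x = (-1), C = 2/3.


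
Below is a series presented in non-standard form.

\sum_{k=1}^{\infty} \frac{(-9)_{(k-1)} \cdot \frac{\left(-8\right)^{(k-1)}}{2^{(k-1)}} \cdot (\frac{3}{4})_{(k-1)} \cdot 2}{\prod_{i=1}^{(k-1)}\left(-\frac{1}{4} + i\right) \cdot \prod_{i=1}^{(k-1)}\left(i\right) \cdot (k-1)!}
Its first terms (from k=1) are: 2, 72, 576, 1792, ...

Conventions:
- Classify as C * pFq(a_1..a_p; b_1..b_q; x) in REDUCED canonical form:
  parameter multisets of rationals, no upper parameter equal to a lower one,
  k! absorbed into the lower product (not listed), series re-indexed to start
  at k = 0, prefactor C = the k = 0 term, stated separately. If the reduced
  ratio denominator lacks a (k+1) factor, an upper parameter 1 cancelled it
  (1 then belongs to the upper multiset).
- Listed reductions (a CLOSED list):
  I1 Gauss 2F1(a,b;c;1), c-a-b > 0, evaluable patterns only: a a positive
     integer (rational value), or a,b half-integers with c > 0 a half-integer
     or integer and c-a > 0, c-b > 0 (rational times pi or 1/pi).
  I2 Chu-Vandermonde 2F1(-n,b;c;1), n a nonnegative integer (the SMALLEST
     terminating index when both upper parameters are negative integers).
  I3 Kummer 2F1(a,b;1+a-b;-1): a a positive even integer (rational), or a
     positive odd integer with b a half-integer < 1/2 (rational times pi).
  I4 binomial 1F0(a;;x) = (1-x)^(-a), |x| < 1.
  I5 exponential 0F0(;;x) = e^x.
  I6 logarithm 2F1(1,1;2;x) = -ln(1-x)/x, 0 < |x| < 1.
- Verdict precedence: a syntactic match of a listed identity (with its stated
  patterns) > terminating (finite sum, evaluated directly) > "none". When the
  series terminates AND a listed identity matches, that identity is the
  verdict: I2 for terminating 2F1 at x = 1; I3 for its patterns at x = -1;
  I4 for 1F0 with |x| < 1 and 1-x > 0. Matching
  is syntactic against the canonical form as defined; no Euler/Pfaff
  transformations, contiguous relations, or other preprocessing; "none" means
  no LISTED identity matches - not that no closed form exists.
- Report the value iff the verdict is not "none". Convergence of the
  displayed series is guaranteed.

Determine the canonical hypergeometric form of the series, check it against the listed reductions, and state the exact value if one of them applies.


At argument -4: a 1F1 with upper {-9}, lower {1}, scaled by C = 2. Verdict: terminating. (-9)_k vanishes past k = 9, leaving a 10-term sum, computed directly. Its exact value is \frac{4820006}{567}.

Key step: from the first term 2: the two k-th powers (C = 2, x = -4) combine into one argument.
Ratio: r(k) = -4 * (k-9) / [(k+1) (k+1)] - poly over poly, x = -4 from leading terms; C = 2 at k = 0.
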